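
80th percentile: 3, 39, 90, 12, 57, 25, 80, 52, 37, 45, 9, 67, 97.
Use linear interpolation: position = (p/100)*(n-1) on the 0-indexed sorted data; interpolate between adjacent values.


Sorted: 3, 9, 12, 25, 37, 39, 45, 52, 57, 67, 80, 90, 97
n = 13
Index = 80/100 * 12 = 9.6000
Lower = data[9] = 67, Upper = data[10] = 80
P80 = 67 + 0.6000*(13) = 74.8000

P80 = 74.8000


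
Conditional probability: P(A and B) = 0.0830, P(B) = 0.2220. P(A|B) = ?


P(A|B) = 0.0830/0.2220 = 0.3739

P(A|B) = 0.3739


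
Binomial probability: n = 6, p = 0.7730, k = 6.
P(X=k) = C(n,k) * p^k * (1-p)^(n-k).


C(6,6) = 1
p^6 = 0.213342
(1-p)^0 = 1.000000
P = 1 * 0.213342 * 1.000000 = 0.2133

P(X=6) = 0.2133


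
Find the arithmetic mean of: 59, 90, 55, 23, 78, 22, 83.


Sum = 59 + 90 + 55 + 23 + 78 + 22 + 83 = 410
n = 7
Mean = 410/7 = 58.5714

Mean = 58.5714


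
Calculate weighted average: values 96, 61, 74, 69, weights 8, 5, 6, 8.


Numerator = 96*8 + 61*5 + 74*6 + 69*8 = 2069
Denominator = 8 + 5 + 6 + 8 = 27
WM = 2069/27 = 76.6296

WM = 76.6296


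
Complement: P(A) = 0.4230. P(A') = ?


P(not A) = 1 - 0.4230 = 0.5770

P(not A) = 0.5770


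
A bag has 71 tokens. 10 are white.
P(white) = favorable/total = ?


P = 10/71 = 0.1408

P = 0.1408


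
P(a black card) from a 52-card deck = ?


26 black cards in 52 cards
P = 26/52 = 0.5000

P = 0.5000


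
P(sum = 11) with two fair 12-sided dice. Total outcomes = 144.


Total outcomes = 12×12 = 144
Favorable (sum = 11): 10
P = 10/144 = 0.0694

P = 0.0694


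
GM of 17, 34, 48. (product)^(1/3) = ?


Product = 17 × 34 × 48 = 27744
GM = 27744^(1/3) = 30.2731

GM = 30.2731


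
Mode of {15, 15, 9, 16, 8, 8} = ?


Frequencies: 8:2, 9:1, 15:2, 16:1
Max frequency = 2
Mode = 8, 15

Mode = 8, 15


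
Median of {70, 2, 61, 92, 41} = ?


Sorted: 2, 41, 61, 70, 92
n = 5 (odd)
Middle value = 61

Median = 61


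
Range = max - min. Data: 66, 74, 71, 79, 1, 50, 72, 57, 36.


Max = 79, Min = 1
Range = 79 - 1 = 78

Range = 78


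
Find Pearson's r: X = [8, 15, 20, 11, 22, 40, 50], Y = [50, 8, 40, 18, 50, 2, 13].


Mean X = 23.7143, Mean Y = 25.8571
SD X = 14.429279, SD Y = 18.825731
Cov = -134.897959
r = -134.897959/(14.429279*18.825731) = -0.4966

r = -0.4966


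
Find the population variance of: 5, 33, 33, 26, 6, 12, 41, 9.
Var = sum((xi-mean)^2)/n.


Mean = 20.6250
Squared deviations: 244.1406, 153.1406, 153.1406, 28.8906, 213.8906, 74.3906, 415.1406, 135.1406
Sum = 1417.8750
Variance = 1417.8750/8 = 177.2344

Variance = 177.2344


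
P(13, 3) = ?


P(13,3) = 13!/10!
= 6227020800/3628800
= 1716

P(13,3) = 1716


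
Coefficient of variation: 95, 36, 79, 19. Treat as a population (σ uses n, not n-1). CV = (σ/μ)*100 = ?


Mean = 57.2500
SD = 30.8737
CV = (30.8737/57.2500)*100 = 53.9279%

CV = 53.9279%


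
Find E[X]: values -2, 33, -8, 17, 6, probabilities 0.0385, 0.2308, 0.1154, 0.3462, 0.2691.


E[X] = -2*0.0385 + 33*0.2308 - 8*0.1154 + 17*0.3462 + 6*0.2691
= -0.0770 + 7.6164 - 0.9232 + 5.8854 + 1.6146
= 14.1162

E[X] = 14.1162


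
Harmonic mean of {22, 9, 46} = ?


Sum of reciprocals = 1/22 + 1/9 + 1/46 = 0.178305
HM = 3/0.178305 = 16.8251

HM = 16.8251


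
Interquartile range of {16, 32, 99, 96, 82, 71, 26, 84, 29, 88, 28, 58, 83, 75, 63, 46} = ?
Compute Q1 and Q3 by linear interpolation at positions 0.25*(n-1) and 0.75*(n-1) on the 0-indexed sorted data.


Sorted: 16, 26, 28, 29, 32, 46, 58, 63, 71, 75, 82, 83, 84, 88, 96, 99
Q1 (25th %ile) = 31.2500
Q3 (75th %ile) = 83.2500
IQR = 83.2500 - 31.2500 = 52.0000

IQR = 52.0000


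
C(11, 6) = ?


C(11,6) = 11!/(6! × 5!)
= 39916800/(720 × 120)
= 462

C(11,6) = 462


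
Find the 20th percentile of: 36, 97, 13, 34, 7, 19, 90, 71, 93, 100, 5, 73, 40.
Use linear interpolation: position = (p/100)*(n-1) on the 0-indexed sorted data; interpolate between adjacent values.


Sorted: 5, 7, 13, 19, 34, 36, 40, 71, 73, 90, 93, 97, 100
n = 13
Index = 20/100 * 12 = 2.4000
Lower = data[2] = 13, Upper = data[3] = 19
P20 = 13 + 0.4000*(6) = 15.4000

P20 = 15.4000


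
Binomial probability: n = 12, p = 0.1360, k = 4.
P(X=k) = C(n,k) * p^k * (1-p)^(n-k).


C(12,4) = 495
p^4 = 0.000342
(1-p)^8 = 0.310535
P = 495 * 0.000342 * 0.310535 = 0.0526

P(X=4) = 0.0526


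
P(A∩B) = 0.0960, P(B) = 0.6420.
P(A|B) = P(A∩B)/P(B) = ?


P(A|B) = 0.0960/0.6420 = 0.1495

P(A|B) = 0.1495


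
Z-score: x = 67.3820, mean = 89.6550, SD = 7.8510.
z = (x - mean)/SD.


z = (67.3820 - 89.6550)/7.8510
= -22.2730/7.8510
= -2.8370

z = -2.8370


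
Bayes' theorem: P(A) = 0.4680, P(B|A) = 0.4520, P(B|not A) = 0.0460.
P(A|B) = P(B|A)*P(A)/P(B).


P(B) = P(B|A)*P(A) + P(B|A')*P(A')
= 0.4520*0.4680 + 0.0460*0.5320
= 0.211536 + 0.024472 = 0.236008
P(A|B) = 0.211536/0.236008 = 0.8963

P(A|B) = 0.8963


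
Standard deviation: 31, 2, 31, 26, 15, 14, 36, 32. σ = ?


Mean = 23.3750
Variance = 121.4844
SD = sqrt(121.4844) = 11.0220

SD = 11.0220


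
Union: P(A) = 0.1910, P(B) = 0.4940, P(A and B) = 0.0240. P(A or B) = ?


P(A∪B) = 0.1910 + 0.4940 - 0.0240
= 0.6850 - 0.0240
= 0.6610

P(A∪B) = 0.6610


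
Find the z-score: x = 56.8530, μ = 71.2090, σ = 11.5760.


z = (56.8530 - 71.2090)/11.5760
= -14.3560/11.5760
= -1.2402

z = -1.2402


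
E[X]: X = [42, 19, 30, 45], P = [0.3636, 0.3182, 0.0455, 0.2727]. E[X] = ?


E[X] = 42*0.3636 + 19*0.3182 + 30*0.0455 + 45*0.2727
= 15.2712 + 6.0458 + 1.3650 + 12.2715
= 34.9535

E[X] = 34.9535


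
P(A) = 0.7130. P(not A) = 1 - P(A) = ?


P(not A) = 1 - 0.7130 = 0.2870

P(not A) = 0.2870


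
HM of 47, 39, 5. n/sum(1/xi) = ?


Sum of reciprocals = 1/47 + 1/39 + 1/5 = 0.246918
HM = 3/0.246918 = 12.1498

HM = 12.1498


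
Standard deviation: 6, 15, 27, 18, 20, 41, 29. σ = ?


Mean = 22.2857
Variance = 108.4898
SD = sqrt(108.4898) = 10.4158

SD = 10.4158


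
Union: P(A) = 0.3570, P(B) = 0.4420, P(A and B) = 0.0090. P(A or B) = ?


P(A∪B) = 0.3570 + 0.4420 - 0.0090
= 0.7990 - 0.0090
= 0.7900

P(A∪B) = 0.7900


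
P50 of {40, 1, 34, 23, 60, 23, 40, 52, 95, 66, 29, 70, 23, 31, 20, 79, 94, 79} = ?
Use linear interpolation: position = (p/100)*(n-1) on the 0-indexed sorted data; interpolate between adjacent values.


Sorted: 1, 20, 23, 23, 23, 29, 31, 34, 40, 40, 52, 60, 66, 70, 79, 79, 94, 95
n = 18
Index = 50/100 * 17 = 8.5000
Lower = data[8] = 40, Upper = data[9] = 40
P50 = 40 + 0.5000*(0) = 40.0000

P50 = 40.0000


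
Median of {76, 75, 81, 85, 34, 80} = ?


Sorted: 34, 75, 76, 80, 81, 85
n = 6 (even)
Middle values: 76 and 80
Median = (76+80)/2 = 78.0000

Median = 78.0000


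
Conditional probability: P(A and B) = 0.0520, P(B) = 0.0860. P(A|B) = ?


P(A|B) = 0.0520/0.0860 = 0.6047

P(A|B) = 0.6047


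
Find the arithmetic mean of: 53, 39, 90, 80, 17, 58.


Sum = 53 + 39 + 90 + 80 + 17 + 58 = 337
n = 6
Mean = 337/6 = 56.1667

Mean = 56.1667


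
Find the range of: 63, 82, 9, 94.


Max = 94, Min = 9
Range = 94 - 9 = 85

Range = 85


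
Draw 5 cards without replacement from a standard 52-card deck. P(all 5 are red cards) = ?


P(all red cards) = (26/52) × (25/51) × (24/50) × (23/49) × (22/48)
= 0.0253

P = 0.0253


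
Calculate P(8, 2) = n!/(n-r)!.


P(8,2) = 8!/6!
= 40320/720
= 56

P(8,2) = 56


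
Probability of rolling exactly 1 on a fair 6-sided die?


Favorable outcomes (roll = 1): 1
Total outcomes = 6
P = 1/6 = 0.1667

P = 0.1667


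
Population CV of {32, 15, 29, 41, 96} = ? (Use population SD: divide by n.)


Mean = 42.6000
SD = 27.9757
CV = (27.9757/42.6000)*100 = 65.6707%

CV = 65.6707%


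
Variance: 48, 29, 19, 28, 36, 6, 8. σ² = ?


Mean = 24.8571
Squared deviations: 535.5918, 17.1633, 34.3061, 9.8776, 124.1633, 355.5918, 284.1633
Sum = 1360.8571
Variance = 1360.8571/7 = 194.4082

Variance = 194.4082


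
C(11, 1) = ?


C(11,1) = 11!/(1! × 10!)
= 39916800/(1 × 3628800)
= 11

C(11,1) = 11


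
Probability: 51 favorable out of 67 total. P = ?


P = 51/67 = 0.7612

P = 0.7612


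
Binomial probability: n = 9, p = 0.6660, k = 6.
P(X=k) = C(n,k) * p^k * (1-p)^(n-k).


C(9,6) = 84
p^6 = 0.087266
(1-p)^3 = 0.037260
P = 84 * 0.087266 * 0.037260 = 0.2731

P(X=6) = 0.2731


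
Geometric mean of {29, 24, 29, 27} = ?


Product = 29 × 24 × 29 × 27 = 544968
GM = 544968^(1/4) = 27.1702

GM = 27.1702


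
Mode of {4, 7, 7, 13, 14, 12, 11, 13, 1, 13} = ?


Frequencies: 1:1, 4:1, 7:2, 11:1, 12:1, 13:3, 14:1
Max frequency = 3
Mode = 13

Mode = 13


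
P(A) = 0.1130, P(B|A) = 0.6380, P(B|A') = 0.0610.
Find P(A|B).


P(B) = P(B|A)*P(A) + P(B|A')*P(A')
= 0.6380*0.1130 + 0.0610*0.8870
= 0.072094 + 0.054107 = 0.126201
P(A|B) = 0.072094/0.126201 = 0.5713

P(A|B) = 0.5713


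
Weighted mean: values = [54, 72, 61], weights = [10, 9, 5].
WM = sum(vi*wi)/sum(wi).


Numerator = 54*10 + 72*9 + 61*5 = 1493
Denominator = 10 + 9 + 5 = 24
WM = 1493/24 = 62.2083

WM = 62.2083


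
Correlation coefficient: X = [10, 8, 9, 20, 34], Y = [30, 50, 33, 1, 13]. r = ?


Mean X = 16.2000, Mean Y = 25.4000
SD X = 9.887366, SD Y = 16.930446
Cov = -119.680000
r = -119.680000/(9.887366*16.930446) = -0.7149

r = -0.7149


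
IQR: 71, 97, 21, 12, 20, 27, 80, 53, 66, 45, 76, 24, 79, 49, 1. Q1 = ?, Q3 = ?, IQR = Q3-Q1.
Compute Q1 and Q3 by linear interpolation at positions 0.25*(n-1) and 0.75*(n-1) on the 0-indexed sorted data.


Sorted: 1, 12, 20, 21, 24, 27, 45, 49, 53, 66, 71, 76, 79, 80, 97
Q1 (25th %ile) = 22.5000
Q3 (75th %ile) = 73.5000
IQR = 73.5000 - 22.5000 = 51.0000

IQR = 51.0000


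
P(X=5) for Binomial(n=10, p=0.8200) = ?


C(10,5) = 252
p^5 = 0.370740
(1-p)^5 = 0.000189
P = 252 * 0.370740 * 0.000189 = 0.0177

P(X=5) = 0.0177


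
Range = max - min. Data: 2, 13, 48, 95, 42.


Max = 95, Min = 2
Range = 95 - 2 = 93

Range = 93


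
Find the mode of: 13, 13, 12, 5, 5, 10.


Frequencies: 5:2, 10:1, 12:1, 13:2
Max frequency = 2
Mode = 5, 13

Mode = 5, 13


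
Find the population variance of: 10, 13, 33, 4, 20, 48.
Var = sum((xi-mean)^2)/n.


Mean = 21.3333
Squared deviations: 128.4444, 69.4444, 136.1111, 300.4444, 1.7778, 711.1111
Sum = 1347.3333
Variance = 1347.3333/6 = 224.5556

Variance = 224.5556


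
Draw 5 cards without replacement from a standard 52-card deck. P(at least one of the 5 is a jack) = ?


P(at least one) = 1 - P(none)
P(none) = (48/52) × (47/51) × (46/50) × (45/49) × (44/48) = 0.658842
P(at least one) = 1 - 0.658842 = 0.3412

P = 0.3412


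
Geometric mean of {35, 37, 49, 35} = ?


Product = 35 × 37 × 49 × 35 = 2220925
GM = 2220925^(1/4) = 38.6041

GM = 38.6041


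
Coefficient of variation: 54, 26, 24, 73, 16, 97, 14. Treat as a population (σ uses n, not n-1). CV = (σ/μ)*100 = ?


Mean = 43.4286
SD = 29.6545
CV = (29.6545/43.4286)*100 = 68.2833%

CV = 68.2833%


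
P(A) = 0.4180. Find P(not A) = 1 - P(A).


P(not A) = 1 - 0.4180 = 0.5820

P(not A) = 0.5820


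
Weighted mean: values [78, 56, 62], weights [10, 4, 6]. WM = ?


Numerator = 78*10 + 56*4 + 62*6 = 1376
Denominator = 10 + 4 + 6 = 20
WM = 1376/20 = 68.8000

WM = 68.8000


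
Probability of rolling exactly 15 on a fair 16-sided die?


Favorable outcomes (roll = 15): 1
Total outcomes = 16
P = 1/16 = 0.0625

P = 0.0625


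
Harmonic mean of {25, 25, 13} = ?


Sum of reciprocals = 1/25 + 1/25 + 1/13 = 0.156923
HM = 3/0.156923 = 19.1176

HM = 19.1176


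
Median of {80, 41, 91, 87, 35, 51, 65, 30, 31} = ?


Sorted: 30, 31, 35, 41, 51, 65, 80, 87, 91
n = 9 (odd)
Middle value = 51

Median = 51


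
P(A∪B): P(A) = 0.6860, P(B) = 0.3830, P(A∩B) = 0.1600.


P(A∪B) = 0.6860 + 0.3830 - 0.1600
= 1.0690 - 0.1600
= 0.9090

P(A∪B) = 0.9090


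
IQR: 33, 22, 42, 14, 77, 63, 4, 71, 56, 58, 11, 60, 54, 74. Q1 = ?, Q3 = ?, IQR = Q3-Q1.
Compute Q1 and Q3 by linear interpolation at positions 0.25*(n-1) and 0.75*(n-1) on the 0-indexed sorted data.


Sorted: 4, 11, 14, 22, 33, 42, 54, 56, 58, 60, 63, 71, 74, 77
Q1 (25th %ile) = 24.7500
Q3 (75th %ile) = 62.2500
IQR = 62.2500 - 24.7500 = 37.5000

IQR = 37.5000


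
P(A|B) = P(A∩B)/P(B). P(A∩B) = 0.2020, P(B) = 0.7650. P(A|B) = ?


P(A|B) = 0.2020/0.7650 = 0.2641

P(A|B) = 0.2641


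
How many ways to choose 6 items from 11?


C(11,6) = 11!/(6! × 5!)
= 39916800/(720 × 120)
= 462

C(11,6) = 462


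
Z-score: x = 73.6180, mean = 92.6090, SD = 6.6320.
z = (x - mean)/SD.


z = (73.6180 - 92.6090)/6.6320
= -18.9910/6.6320
= -2.8635

z = -2.8635


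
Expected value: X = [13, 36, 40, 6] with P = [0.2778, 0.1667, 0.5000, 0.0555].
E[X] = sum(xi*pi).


E[X] = 13*0.2778 + 36*0.1667 + 40*0.5000 + 6*0.0555
= 3.6114 + 6.0012 + 20.0000 + 0.3330
= 29.9456

E[X] = 29.9456


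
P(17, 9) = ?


P(17,9) = 17!/8!
= 355687428096000/40320
= 8821612800

P(17,9) = 8821612800


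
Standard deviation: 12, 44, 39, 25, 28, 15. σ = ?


Mean = 27.1667
Variance = 134.4722
SD = sqrt(134.4722) = 11.5962

SD = 11.5962


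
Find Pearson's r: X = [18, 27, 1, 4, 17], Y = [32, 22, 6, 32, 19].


Mean X = 13.4000, Mean Y = 22.2000
SD X = 9.604166, SD Y = 9.641577
Cov = 27.920000
r = 27.920000/(9.604166*9.641577) = 0.3015

r = 0.3015


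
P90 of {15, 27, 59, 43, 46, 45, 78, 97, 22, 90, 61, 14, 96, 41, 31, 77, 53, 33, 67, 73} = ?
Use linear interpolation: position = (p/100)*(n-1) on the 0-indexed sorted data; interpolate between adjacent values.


Sorted: 14, 15, 22, 27, 31, 33, 41, 43, 45, 46, 53, 59, 61, 67, 73, 77, 78, 90, 96, 97
n = 20
Index = 90/100 * 19 = 17.1000
Lower = data[17] = 90, Upper = data[18] = 96
P90 = 90 + 0.1000*(6) = 90.6000

P90 = 90.6000


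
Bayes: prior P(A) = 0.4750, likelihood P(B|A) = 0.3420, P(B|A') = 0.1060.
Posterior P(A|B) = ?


P(B) = P(B|A)*P(A) + P(B|A')*P(A')
= 0.3420*0.4750 + 0.1060*0.5250
= 0.162450 + 0.055650 = 0.218100
P(A|B) = 0.162450/0.218100 = 0.7448

P(A|B) = 0.7448


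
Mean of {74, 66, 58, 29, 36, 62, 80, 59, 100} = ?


Sum = 74 + 66 + 58 + 29 + 36 + 62 + 80 + 59 + 100 = 564
n = 9
Mean = 564/9 = 62.6667

Mean = 62.6667


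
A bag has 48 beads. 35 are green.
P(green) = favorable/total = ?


P = 35/48 = 0.7292

P = 0.7292


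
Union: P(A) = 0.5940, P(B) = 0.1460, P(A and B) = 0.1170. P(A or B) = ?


P(A∪B) = 0.5940 + 0.1460 - 0.1170
= 0.7400 - 0.1170
= 0.6230

P(A∪B) = 0.6230


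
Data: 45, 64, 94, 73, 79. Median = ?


Sorted: 45, 64, 73, 79, 94
n = 5 (odd)
Middle value = 73

Median = 73


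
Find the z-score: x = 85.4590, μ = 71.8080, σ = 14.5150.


z = (85.4590 - 71.8080)/14.5150
= 13.6510/14.5150
= 0.9405

z = 0.9405


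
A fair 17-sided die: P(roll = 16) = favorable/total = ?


Favorable outcomes (roll = 16): 1
Total outcomes = 17
P = 1/17 = 0.0588

P = 0.0588


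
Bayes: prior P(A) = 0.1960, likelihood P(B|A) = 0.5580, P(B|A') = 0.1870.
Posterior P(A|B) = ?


P(B) = P(B|A)*P(A) + P(B|A')*P(A')
= 0.5580*0.1960 + 0.1870*0.8040
= 0.109368 + 0.150348 = 0.259716
P(A|B) = 0.109368/0.259716 = 0.4211

P(A|B) = 0.4211


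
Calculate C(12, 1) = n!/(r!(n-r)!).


C(12,1) = 12!/(1! × 11!)
= 479001600/(1 × 39916800)
= 12

C(12,1) = 12


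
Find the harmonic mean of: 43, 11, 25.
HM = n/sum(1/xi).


Sum of reciprocals = 1/43 + 1/11 + 1/25 = 0.154165
HM = 3/0.154165 = 19.4597

HM = 19.4597


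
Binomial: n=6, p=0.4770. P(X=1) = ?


C(6,1) = 6
p^1 = 0.477000
(1-p)^5 = 0.039130
P = 6 * 0.477000 * 0.039130 = 0.1120

P(X=1) = 0.1120


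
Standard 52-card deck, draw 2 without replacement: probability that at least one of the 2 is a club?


P(at least one) = 1 - P(none)
P(none) = (39/52) × (38/51) = 0.558824
P(at least one) = 1 - 0.558824 = 0.4412

P = 0.4412


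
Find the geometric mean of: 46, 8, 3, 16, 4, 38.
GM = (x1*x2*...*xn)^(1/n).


Product = 46 × 8 × 3 × 16 × 4 × 38 = 2684928
GM = 2684928^(1/6) = 11.7893

GM = 11.7893


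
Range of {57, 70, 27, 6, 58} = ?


Max = 70, Min = 6
Range = 70 - 6 = 64

Range = 64


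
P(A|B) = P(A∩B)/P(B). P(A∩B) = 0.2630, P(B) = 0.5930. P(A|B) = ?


P(A|B) = 0.2630/0.5930 = 0.4435

P(A|B) = 0.4435


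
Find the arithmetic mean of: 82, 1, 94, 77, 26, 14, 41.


Sum = 82 + 1 + 94 + 77 + 26 + 14 + 41 = 335
n = 7
Mean = 335/7 = 47.8571

Mean = 47.8571


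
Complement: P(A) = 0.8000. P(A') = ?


P(not A) = 1 - 0.8000 = 0.2000

P(not A) = 0.2000


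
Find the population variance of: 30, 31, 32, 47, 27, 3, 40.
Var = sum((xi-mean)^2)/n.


Mean = 30.0000
Squared deviations: 0, 1.0000, 4.0000, 289.0000, 9.0000, 729.0000, 100.0000
Sum = 1132.0000
Variance = 1132.0000/7 = 161.7143

Variance = 161.7143


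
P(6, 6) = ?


P(6,6) = 6!/0!
= 720/1
= 720

P(6,6) = 720


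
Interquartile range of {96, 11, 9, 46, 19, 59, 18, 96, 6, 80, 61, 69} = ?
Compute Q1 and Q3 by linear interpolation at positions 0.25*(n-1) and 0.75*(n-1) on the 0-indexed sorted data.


Sorted: 6, 9, 11, 18, 19, 46, 59, 61, 69, 80, 96, 96
Q1 (25th %ile) = 16.2500
Q3 (75th %ile) = 71.7500
IQR = 71.7500 - 16.2500 = 55.5000

IQR = 55.5000


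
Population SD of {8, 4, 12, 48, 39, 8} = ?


Mean = 19.8333
Variance = 292.1389
SD = sqrt(292.1389) = 17.0921

SD = 17.0921


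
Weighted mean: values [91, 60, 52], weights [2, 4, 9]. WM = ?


Numerator = 91*2 + 60*4 + 52*9 = 890
Denominator = 2 + 4 + 9 = 15
WM = 890/15 = 59.3333

WM = 59.3333


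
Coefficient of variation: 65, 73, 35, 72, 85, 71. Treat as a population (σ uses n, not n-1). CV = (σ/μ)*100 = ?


Mean = 66.8333
SD = 15.4317
CV = (15.4317/66.8333)*100 = 23.0899%

CV = 23.0899%


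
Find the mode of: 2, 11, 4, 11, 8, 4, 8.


Frequencies: 2:1, 4:2, 8:2, 11:2
Max frequency = 2
Mode = 4, 8, 11

Mode = 4, 8, 11


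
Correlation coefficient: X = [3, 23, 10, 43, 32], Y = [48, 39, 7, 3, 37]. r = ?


Mean X = 22.2000, Mean Y = 26.8000
SD X = 14.469278, SD Y = 18.225257
Cov = -110.160000
r = -110.160000/(14.469278*18.225257) = -0.4177

r = -0.4177


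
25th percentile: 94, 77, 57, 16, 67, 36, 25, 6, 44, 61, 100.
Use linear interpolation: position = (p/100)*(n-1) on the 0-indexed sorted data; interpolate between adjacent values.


Sorted: 6, 16, 25, 36, 44, 57, 61, 67, 77, 94, 100
n = 11
Index = 25/100 * 10 = 2.5000
Lower = data[2] = 25, Upper = data[3] = 36
P25 = 25 + 0.5000*(11) = 30.5000

P25 = 30.5000


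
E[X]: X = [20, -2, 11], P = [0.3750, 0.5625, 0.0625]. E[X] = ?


E[X] = 20*0.3750 - 2*0.5625 + 11*0.0625
= 7.5000 - 1.1250 + 0.6875
= 7.0625

E[X] = 7.0625


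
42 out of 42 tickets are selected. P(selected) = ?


P = 42/42 = 1.0000

P = 1.0000


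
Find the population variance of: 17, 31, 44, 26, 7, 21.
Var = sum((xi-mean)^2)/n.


Mean = 24.3333
Squared deviations: 53.7778, 44.4444, 386.7778, 2.7778, 300.4444, 11.1111
Sum = 799.3333
Variance = 799.3333/6 = 133.2222

Variance = 133.2222


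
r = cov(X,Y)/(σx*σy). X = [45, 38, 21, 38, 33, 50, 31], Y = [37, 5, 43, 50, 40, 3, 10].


Mean X = 36.5714, Mean Y = 26.8571
SD X = 8.797031, SD Y = 18.527420
Cov = -62.489796
r = -62.489796/(8.797031*18.527420) = -0.3834

r = -0.3834


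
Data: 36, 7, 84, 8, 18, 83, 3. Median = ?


Sorted: 3, 7, 8, 18, 36, 83, 84
n = 7 (odd)
Middle value = 18

Median = 18


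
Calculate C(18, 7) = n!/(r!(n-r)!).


C(18,7) = 18!/(7! × 11!)
= 6402373705728000/(5040 × 39916800)
= 31824

C(18,7) = 31824


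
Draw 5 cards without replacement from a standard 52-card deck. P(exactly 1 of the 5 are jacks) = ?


Hypergeometric: P(X=1) = C(4,1)·C(48,4) / C(52,5)
= 4 × 194580 / 2598960
= 778320/2598960 = 0.2995

P = 0.2995


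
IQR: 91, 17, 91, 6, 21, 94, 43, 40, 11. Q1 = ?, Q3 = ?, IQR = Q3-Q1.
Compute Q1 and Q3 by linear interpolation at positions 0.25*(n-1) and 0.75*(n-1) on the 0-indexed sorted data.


Sorted: 6, 11, 17, 21, 40, 43, 91, 91, 94
Q1 (25th %ile) = 17.0000
Q3 (75th %ile) = 91.0000
IQR = 91.0000 - 17.0000 = 74.0000

IQR = 74.0000


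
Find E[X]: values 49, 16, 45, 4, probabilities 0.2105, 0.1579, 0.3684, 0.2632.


E[X] = 49*0.2105 + 16*0.1579 + 45*0.3684 + 4*0.2632
= 10.3145 + 2.5264 + 16.5780 + 1.0528
= 30.4717

E[X] = 30.4717


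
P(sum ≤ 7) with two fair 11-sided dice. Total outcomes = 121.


Total outcomes = 11×11 = 121
Favorable (sum ≤ 7): 21
P = 21/121 = 0.1736

P = 0.1736


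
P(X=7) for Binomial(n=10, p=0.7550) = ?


C(10,7) = 120
p^7 = 0.139839
(1-p)^3 = 0.014706
P = 120 * 0.139839 * 0.014706 = 0.2468

P(X=7) = 0.2468


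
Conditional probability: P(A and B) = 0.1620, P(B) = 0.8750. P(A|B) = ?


P(A|B) = 0.1620/0.8750 = 0.1851

P(A|B) = 0.1851


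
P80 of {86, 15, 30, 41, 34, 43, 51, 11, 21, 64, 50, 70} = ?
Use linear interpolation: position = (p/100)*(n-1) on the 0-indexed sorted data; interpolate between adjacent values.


Sorted: 11, 15, 21, 30, 34, 41, 43, 50, 51, 64, 70, 86
n = 12
Index = 80/100 * 11 = 8.8000
Lower = data[8] = 51, Upper = data[9] = 64
P80 = 51 + 0.8000*(13) = 61.4000

P80 = 61.4000


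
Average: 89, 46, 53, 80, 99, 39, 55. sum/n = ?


Sum = 89 + 46 + 53 + 80 + 99 + 39 + 55 = 461
n = 7
Mean = 461/7 = 65.8571

Mean = 65.8571


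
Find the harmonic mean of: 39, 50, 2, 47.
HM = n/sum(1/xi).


Sum of reciprocals = 1/39 + 1/50 + 1/2 + 1/47 = 0.566918
HM = 4/0.566918 = 7.0557

HM = 7.0557


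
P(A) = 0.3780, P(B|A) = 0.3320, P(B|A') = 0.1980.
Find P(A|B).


P(B) = P(B|A)*P(A) + P(B|A')*P(A')
= 0.3320*0.3780 + 0.1980*0.6220
= 0.125496 + 0.123156 = 0.248652
P(A|B) = 0.125496/0.248652 = 0.5047

P(A|B) = 0.5047


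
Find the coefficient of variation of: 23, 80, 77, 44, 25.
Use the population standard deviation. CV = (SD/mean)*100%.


Mean = 49.8000
SD = 24.5715
CV = (24.5715/49.8000)*100 = 49.3404%

CV = 49.3404%


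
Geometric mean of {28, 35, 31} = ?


Product = 28 × 35 × 31 = 30380
GM = 30380^(1/3) = 31.2030

GM = 31.2030


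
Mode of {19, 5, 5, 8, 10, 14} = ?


Frequencies: 5:2, 8:1, 10:1, 14:1, 19:1
Max frequency = 2
Mode = 5

Mode = 5


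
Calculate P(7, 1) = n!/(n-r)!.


P(7,1) = 7!/6!
= 5040/720
= 7

P(7,1) = 7


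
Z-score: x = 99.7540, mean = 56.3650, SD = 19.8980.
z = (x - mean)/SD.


z = (99.7540 - 56.3650)/19.8980
= 43.3890/19.8980
= 2.1806

z = 2.1806


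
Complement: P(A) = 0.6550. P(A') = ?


P(not A) = 1 - 0.6550 = 0.3450

P(not A) = 0.3450


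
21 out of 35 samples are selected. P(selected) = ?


P = 21/35 = 0.6000

P = 0.6000


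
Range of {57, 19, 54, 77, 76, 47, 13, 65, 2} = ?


Max = 77, Min = 2
Range = 77 - 2 = 75

Range = 75


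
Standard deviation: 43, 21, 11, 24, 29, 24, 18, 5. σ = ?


Mean = 21.8750
Variance = 115.6094
SD = sqrt(115.6094) = 10.7522

SD = 10.7522


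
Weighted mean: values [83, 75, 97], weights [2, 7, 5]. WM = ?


Numerator = 83*2 + 75*7 + 97*5 = 1176
Denominator = 2 + 7 + 5 = 14
WM = 1176/14 = 84.0000

WM = 84.0000


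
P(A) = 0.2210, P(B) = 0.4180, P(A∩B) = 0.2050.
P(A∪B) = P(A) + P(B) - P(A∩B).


P(A∪B) = 0.2210 + 0.4180 - 0.2050
= 0.6390 - 0.2050
= 0.4340

P(A∪B) = 0.4340


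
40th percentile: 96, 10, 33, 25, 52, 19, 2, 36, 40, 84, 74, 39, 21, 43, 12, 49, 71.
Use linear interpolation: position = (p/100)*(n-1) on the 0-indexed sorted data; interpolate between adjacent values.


Sorted: 2, 10, 12, 19, 21, 25, 33, 36, 39, 40, 43, 49, 52, 71, 74, 84, 96
n = 17
Index = 40/100 * 16 = 6.4000
Lower = data[6] = 33, Upper = data[7] = 36
P40 = 33 + 0.4000*(3) = 34.2000

P40 = 34.2000


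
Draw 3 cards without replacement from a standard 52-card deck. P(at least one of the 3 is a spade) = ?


P(at least one) = 1 - P(none)
P(none) = (39/52) × (38/51) × (37/50) = 0.413529
P(at least one) = 1 - 0.413529 = 0.5865

P = 0.5865


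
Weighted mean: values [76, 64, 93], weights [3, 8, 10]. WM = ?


Numerator = 76*3 + 64*8 + 93*10 = 1670
Denominator = 3 + 8 + 10 = 21
WM = 1670/21 = 79.5238

WM = 79.5238


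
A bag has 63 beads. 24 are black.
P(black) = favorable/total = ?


P = 24/63 = 0.3810

P = 0.3810


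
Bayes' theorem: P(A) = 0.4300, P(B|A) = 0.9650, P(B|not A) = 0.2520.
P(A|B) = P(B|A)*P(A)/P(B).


P(B) = P(B|A)*P(A) + P(B|A')*P(A')
= 0.9650*0.4300 + 0.2520*0.5700
= 0.414950 + 0.143640 = 0.558590
P(A|B) = 0.414950/0.558590 = 0.7429

P(A|B) = 0.7429


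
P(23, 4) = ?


P(23,4) = 23!/19!
= 25852016738884976640000/121645100408832000
= 212520

P(23,4) = 212520


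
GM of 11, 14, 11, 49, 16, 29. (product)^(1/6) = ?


Product = 11 × 14 × 11 × 49 × 16 × 29 = 38514784
GM = 38514784^(1/6) = 18.3769

GM = 18.3769


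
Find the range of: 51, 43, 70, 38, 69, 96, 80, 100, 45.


Max = 100, Min = 38
Range = 100 - 38 = 62

Range = 62


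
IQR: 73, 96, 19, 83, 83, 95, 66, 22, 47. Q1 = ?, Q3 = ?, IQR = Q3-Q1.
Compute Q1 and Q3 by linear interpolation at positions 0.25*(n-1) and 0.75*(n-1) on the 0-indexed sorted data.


Sorted: 19, 22, 47, 66, 73, 83, 83, 95, 96
Q1 (25th %ile) = 47.0000
Q3 (75th %ile) = 83.0000
IQR = 83.0000 - 47.0000 = 36.0000

IQR = 36.0000


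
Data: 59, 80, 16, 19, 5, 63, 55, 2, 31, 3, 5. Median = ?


Sorted: 2, 3, 5, 5, 16, 19, 31, 55, 59, 63, 80
n = 11 (odd)
Middle value = 19

Median = 19


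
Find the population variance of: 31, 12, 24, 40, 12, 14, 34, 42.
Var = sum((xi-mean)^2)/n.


Mean = 26.1250
Squared deviations: 23.7656, 199.5156, 4.5156, 192.5156, 199.5156, 147.0156, 62.0156, 252.0156
Sum = 1080.8750
Variance = 1080.8750/8 = 135.1094

Variance = 135.1094


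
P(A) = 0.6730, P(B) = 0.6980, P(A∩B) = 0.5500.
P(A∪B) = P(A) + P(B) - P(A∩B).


P(A∪B) = 0.6730 + 0.6980 - 0.5500
= 1.3710 - 0.5500
= 0.8210

P(A∪B) = 0.8210


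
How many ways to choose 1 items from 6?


C(6,1) = 6!/(1! × 5!)
= 720/(1 × 120)
= 6

C(6,1) = 6


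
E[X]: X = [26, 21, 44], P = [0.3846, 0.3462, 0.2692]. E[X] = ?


E[X] = 26*0.3846 + 21*0.3462 + 44*0.2692
= 9.9996 + 7.2702 + 11.8448
= 29.1146

E[X] = 29.1146


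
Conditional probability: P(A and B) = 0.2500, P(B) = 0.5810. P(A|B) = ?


P(A|B) = 0.2500/0.5810 = 0.4303

P(A|B) = 0.4303


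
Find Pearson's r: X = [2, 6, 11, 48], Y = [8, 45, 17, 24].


Mean X = 16.7500, Mean Y = 23.5000
SD X = 18.321777, SD Y = 13.647344
Cov = 12.625000
r = 12.625000/(18.321777*13.647344) = 0.0505

r = 0.0505


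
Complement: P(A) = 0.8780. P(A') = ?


P(not A) = 1 - 0.8780 = 0.1220

P(not A) = 0.1220


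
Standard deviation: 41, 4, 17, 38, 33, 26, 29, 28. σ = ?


Mean = 27.0000
Variance = 123.5000
SD = sqrt(123.5000) = 11.1131

SD = 11.1131


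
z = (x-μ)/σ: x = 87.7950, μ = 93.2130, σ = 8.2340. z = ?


z = (87.7950 - 93.2130)/8.2340
= -5.4180/8.2340
= -0.6580

z = -0.6580


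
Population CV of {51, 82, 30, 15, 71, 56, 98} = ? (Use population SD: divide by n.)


Mean = 57.5714
SD = 26.8054
CV = (26.8054/57.5714)*100 = 46.5603%

CV = 46.5603%


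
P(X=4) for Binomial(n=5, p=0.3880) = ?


C(5,4) = 5
p^4 = 0.022663
(1-p)^1 = 0.612000
P = 5 * 0.022663 * 0.612000 = 0.0694

P(X=4) = 0.0694


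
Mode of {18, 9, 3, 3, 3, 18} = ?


Frequencies: 3:3, 9:1, 18:2
Max frequency = 3
Mode = 3

Mode = 3


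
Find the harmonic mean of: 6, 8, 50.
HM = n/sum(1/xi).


Sum of reciprocals = 1/6 + 1/8 + 1/50 = 0.311667
HM = 3/0.311667 = 9.6257

HM = 9.6257


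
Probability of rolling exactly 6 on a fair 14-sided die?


Favorable outcomes (roll = 6): 1
Total outcomes = 14
P = 1/14 = 0.0714

P = 0.0714


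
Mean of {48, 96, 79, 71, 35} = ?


Sum = 48 + 96 + 79 + 71 + 35 = 329
n = 5
Mean = 329/5 = 65.8000

Mean = 65.8000


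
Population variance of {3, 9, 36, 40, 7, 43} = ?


Mean = 23.0000
Squared deviations: 400.0000, 196.0000, 169.0000, 289.0000, 256.0000, 400.0000
Sum = 1710.0000
Variance = 1710.0000/6 = 285.0000

Variance = 285.0000


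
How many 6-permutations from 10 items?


P(10,6) = 10!/4!
= 3628800/24
= 151200

P(10,6) = 151200


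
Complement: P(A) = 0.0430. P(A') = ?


P(not A) = 1 - 0.0430 = 0.9570

P(not A) = 0.9570


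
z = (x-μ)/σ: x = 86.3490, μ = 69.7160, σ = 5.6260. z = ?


z = (86.3490 - 69.7160)/5.6260
= 16.6330/5.6260
= 2.9565

z = 2.9565


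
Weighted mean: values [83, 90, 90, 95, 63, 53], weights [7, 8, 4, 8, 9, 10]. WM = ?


Numerator = 83*7 + 90*8 + 90*4 + 95*8 + 63*9 + 53*10 = 3518
Denominator = 7 + 8 + 4 + 8 + 9 + 10 = 46
WM = 3518/46 = 76.4783

WM = 76.4783


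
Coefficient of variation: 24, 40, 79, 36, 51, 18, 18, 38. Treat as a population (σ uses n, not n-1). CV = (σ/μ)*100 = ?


Mean = 38.0000
SD = 18.8878
CV = (18.8878/38.0000)*100 = 49.7048%

CV = 49.7048%


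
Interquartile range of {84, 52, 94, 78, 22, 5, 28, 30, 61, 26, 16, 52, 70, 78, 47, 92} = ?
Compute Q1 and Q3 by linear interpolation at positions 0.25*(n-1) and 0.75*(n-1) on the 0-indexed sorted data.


Sorted: 5, 16, 22, 26, 28, 30, 47, 52, 52, 61, 70, 78, 78, 84, 92, 94
Q1 (25th %ile) = 27.5000
Q3 (75th %ile) = 78.0000
IQR = 78.0000 - 27.5000 = 50.5000

IQR = 50.5000


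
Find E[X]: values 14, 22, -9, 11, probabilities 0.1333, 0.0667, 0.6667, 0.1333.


E[X] = 14*0.1333 + 22*0.0667 - 9*0.6667 + 11*0.1333
= 1.8662 + 1.4674 - 6.0003 + 1.4663
= -1.2004

E[X] = -1.2004


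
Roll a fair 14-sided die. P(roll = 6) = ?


Favorable outcomes (roll = 6): 1
Total outcomes = 14
P = 1/14 = 0.0714

P = 0.0714


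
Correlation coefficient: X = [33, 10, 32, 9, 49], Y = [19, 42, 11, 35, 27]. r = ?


Mean X = 26.6000, Mean Y = 26.8000
SD X = 15.213152, SD Y = 11.034491
Cov = -105.480000
r = -105.480000/(15.213152*11.034491) = -0.6283

r = -0.6283


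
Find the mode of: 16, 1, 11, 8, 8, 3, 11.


Frequencies: 1:1, 3:1, 8:2, 11:2, 16:1
Max frequency = 2
Mode = 8, 11

Mode = 8, 11


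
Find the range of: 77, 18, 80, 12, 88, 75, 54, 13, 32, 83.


Max = 88, Min = 12
Range = 88 - 12 = 76

Range = 76


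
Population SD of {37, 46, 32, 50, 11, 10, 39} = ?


Mean = 32.1429
Variance = 216.9796
SD = sqrt(216.9796) = 14.7302

SD = 14.7302


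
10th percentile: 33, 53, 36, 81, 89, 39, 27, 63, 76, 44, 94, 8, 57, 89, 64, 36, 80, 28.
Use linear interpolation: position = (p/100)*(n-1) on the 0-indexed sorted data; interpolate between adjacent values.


Sorted: 8, 27, 28, 33, 36, 36, 39, 44, 53, 57, 63, 64, 76, 80, 81, 89, 89, 94
n = 18
Index = 10/100 * 17 = 1.7000
Lower = data[1] = 27, Upper = data[2] = 28
P10 = 27 + 0.7000*(1) = 27.7000

P10 = 27.7000


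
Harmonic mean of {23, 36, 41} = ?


Sum of reciprocals = 1/23 + 1/36 + 1/41 = 0.095646
HM = 3/0.095646 = 31.3656

HM = 31.3656


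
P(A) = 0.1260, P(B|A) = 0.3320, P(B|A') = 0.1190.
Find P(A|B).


P(B) = P(B|A)*P(A) + P(B|A')*P(A')
= 0.3320*0.1260 + 0.1190*0.8740
= 0.041832 + 0.104006 = 0.145838
P(A|B) = 0.041832/0.145838 = 0.2868

P(A|B) = 0.2868


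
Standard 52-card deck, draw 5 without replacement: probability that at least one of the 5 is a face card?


P(at least one) = 1 - P(none)
P(none) = (40/52) × (39/51) × (38/50) × (37/49) × (36/48) = 0.253181
P(at least one) = 1 - 0.253181 = 0.7468

P = 0.7468


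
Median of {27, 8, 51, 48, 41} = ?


Sorted: 8, 27, 41, 48, 51
n = 5 (odd)
Middle value = 41

Median = 41


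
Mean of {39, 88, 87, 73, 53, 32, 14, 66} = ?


Sum = 39 + 88 + 87 + 73 + 53 + 32 + 14 + 66 = 452
n = 8
Mean = 452/8 = 56.5000

Mean = 56.5000


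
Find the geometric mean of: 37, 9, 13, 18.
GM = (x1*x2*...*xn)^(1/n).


Product = 37 × 9 × 13 × 18 = 77922
GM = 77922^(1/4) = 16.7076

GM = 16.7076


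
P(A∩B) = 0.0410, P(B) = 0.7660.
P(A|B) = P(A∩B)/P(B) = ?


P(A|B) = 0.0410/0.7660 = 0.0535

P(A|B) = 0.0535


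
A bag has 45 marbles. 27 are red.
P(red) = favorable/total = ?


P = 27/45 = 0.6000

P = 0.6000


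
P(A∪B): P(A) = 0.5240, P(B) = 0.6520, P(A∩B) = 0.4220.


P(A∪B) = 0.5240 + 0.6520 - 0.4220
= 1.1760 - 0.4220
= 0.7540

P(A∪B) = 0.7540


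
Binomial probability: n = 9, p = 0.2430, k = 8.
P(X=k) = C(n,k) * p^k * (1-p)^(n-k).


C(9,8) = 9
p^8 = 1.215767e-05
(1-p)^1 = 0.757000
P = 9 * 1.215767e-05 * 0.757000 = 8.2830e-05

P(X=8) = 8.2830e-05


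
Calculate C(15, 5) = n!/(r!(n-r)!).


C(15,5) = 15!/(5! × 10!)
= 1307674368000/(120 × 3628800)
= 3003

C(15,5) = 3003


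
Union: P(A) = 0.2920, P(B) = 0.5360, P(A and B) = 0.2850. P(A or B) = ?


P(A∪B) = 0.2920 + 0.5360 - 0.2850
= 0.8280 - 0.2850
= 0.5430

P(A∪B) = 0.5430


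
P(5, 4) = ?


P(5,4) = 5!/1!
= 120/1
= 120

P(5,4) = 120


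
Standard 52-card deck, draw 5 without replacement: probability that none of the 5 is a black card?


P(no black cards) = (26/52) × (25/51) × (24/50) × (23/49) × (22/48)
= 0.0253

P = 0.0253


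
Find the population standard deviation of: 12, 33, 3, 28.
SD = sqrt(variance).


Mean = 19.0000
Variance = 145.5000
SD = sqrt(145.5000) = 12.0623

SD = 12.0623


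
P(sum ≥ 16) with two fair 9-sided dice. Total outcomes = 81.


Total outcomes = 9×9 = 81
Favorable (sum ≥ 16): 6
P = 6/81 = 0.0741

P = 0.0741


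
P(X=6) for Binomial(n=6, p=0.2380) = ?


C(6,6) = 1
p^6 = 0.000182
(1-p)^0 = 1.000000
P = 1 * 0.000182 * 1.000000 = 0.0002

P(X=6) = 0.0002


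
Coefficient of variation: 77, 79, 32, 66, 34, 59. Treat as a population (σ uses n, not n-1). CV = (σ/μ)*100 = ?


Mean = 57.8333
SD = 18.7920
CV = (18.7920/57.8333)*100 = 32.4934%

CV = 32.4934%


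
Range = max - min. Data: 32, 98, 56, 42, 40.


Max = 98, Min = 32
Range = 98 - 32 = 66

Range = 66


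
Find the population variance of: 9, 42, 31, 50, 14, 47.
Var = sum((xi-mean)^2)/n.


Mean = 32.1667
Squared deviations: 536.6944, 96.6944, 1.3611, 318.0278, 330.0278, 220.0278
Sum = 1502.8333
Variance = 1502.8333/6 = 250.4722

Variance = 250.4722


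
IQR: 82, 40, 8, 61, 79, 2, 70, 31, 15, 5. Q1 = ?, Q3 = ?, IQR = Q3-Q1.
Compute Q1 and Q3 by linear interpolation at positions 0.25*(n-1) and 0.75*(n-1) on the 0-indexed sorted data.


Sorted: 2, 5, 8, 15, 31, 40, 61, 70, 79, 82
Q1 (25th %ile) = 9.7500
Q3 (75th %ile) = 67.7500
IQR = 67.7500 - 9.7500 = 58.0000

IQR = 58.0000


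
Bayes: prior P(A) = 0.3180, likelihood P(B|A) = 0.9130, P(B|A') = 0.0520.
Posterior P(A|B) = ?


P(B) = P(B|A)*P(A) + P(B|A')*P(A')
= 0.9130*0.3180 + 0.0520*0.6820
= 0.290334 + 0.035464 = 0.325798
P(A|B) = 0.290334/0.325798 = 0.8911

P(A|B) = 0.8911


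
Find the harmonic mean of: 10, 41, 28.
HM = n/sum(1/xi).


Sum of reciprocals = 1/10 + 1/41 + 1/28 = 0.160105
HM = 3/0.160105 = 18.7378

HM = 18.7378


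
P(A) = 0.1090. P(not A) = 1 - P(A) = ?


P(not A) = 1 - 0.1090 = 0.8910

P(not A) = 0.8910


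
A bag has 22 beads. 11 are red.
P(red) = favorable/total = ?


P = 11/22 = 0.5000

P = 0.5000


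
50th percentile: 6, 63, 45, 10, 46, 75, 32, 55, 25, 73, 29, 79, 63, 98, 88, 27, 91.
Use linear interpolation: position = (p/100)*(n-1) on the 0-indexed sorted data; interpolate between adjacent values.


Sorted: 6, 10, 25, 27, 29, 32, 45, 46, 55, 63, 63, 73, 75, 79, 88, 91, 98
n = 17
Index = 50/100 * 16 = 8.0000
Lower = data[8] = 55, Upper = data[9] = 63
P50 = 55 + 0*(8) = 55.0000

P50 = 55.0000


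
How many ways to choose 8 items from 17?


C(17,8) = 17!/(8! × 9!)
= 355687428096000/(40320 × 362880)
= 24310

C(17,8) = 24310


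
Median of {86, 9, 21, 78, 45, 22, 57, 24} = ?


Sorted: 9, 21, 22, 24, 45, 57, 78, 86
n = 8 (even)
Middle values: 24 and 45
Median = (24+45)/2 = 34.5000

Median = 34.5000


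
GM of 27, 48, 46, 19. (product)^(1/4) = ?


Product = 27 × 48 × 46 × 19 = 1132704
GM = 1132704^(1/4) = 32.6234

GM = 32.6234


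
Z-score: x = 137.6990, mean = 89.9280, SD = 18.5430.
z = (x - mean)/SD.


z = (137.6990 - 89.9280)/18.5430
= 47.7710/18.5430
= 2.5762

z = 2.5762


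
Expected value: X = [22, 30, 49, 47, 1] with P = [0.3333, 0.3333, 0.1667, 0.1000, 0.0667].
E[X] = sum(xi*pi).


E[X] = 22*0.3333 + 30*0.3333 + 49*0.1667 + 47*0.1000 + 1*0.0667
= 7.3326 + 9.9990 + 8.1683 + 4.7000 + 0.0667
= 30.2666

E[X] = 30.2666


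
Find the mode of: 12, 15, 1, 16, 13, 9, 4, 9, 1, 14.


Frequencies: 1:2, 4:1, 9:2, 12:1, 13:1, 14:1, 15:1, 16:1
Max frequency = 2
Mode = 1, 9

Mode = 1, 9


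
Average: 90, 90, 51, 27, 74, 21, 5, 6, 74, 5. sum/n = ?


Sum = 90 + 90 + 51 + 27 + 74 + 21 + 5 + 6 + 74 + 5 = 443
n = 10
Mean = 443/10 = 44.3000

Mean = 44.3000


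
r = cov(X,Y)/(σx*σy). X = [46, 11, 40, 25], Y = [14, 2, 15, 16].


Mean X = 30.5000, Mean Y = 11.7500
SD X = 13.610658, SD Y = 5.673403
Cov = 58.125000
r = 58.125000/(13.610658*5.673403) = 0.7527

r = 0.7527


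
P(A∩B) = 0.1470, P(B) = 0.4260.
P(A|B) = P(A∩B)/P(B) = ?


P(A|B) = 0.1470/0.4260 = 0.3451

P(A|B) = 0.3451


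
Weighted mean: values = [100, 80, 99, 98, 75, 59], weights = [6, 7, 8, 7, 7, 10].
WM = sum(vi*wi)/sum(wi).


Numerator = 100*6 + 80*7 + 99*8 + 98*7 + 75*7 + 59*10 = 3753
Denominator = 6 + 7 + 8 + 7 + 7 + 10 = 45
WM = 3753/45 = 83.4000

WM = 83.4000


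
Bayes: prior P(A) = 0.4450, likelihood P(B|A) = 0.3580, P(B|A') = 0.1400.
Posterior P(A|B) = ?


P(B) = P(B|A)*P(A) + P(B|A')*P(A')
= 0.3580*0.4450 + 0.1400*0.5550
= 0.159310 + 0.077700 = 0.237010
P(A|B) = 0.159310/0.237010 = 0.6722

P(A|B) = 0.6722


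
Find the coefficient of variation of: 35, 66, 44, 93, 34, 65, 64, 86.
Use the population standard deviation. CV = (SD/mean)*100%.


Mean = 60.8750
SD = 20.5939
CV = (20.5939/60.8750)*100 = 33.8298%

CV = 33.8298%


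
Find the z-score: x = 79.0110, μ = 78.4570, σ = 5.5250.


z = (79.0110 - 78.4570)/5.5250
= 0.5540/5.5250
= 0.1003

z = 0.1003


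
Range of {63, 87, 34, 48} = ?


Max = 87, Min = 34
Range = 87 - 34 = 53

Range = 53


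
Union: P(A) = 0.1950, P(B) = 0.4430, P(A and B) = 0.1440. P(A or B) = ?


P(A∪B) = 0.1950 + 0.4430 - 0.1440
= 0.6380 - 0.1440
= 0.4940

P(A∪B) = 0.4940


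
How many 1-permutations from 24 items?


P(24,1) = 24!/23!
= 620448401733239439360000/25852016738884976640000
= 24

P(24,1) = 24


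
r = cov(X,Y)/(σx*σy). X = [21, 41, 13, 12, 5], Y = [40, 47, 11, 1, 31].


Mean X = 18.4000, Mean Y = 26.0000
SD X = 12.387090, SD Y = 17.389652
Cov = 137.000000
r = 137.000000/(12.387090*17.389652) = 0.6360

r = 0.6360


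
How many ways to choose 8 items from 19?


C(19,8) = 19!/(8! × 11!)
= 121645100408832000/(40320 × 39916800)
= 75582

C(19,8) = 75582


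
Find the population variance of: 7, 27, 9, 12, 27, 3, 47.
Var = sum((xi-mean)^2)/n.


Mean = 18.8571
Squared deviations: 140.5918, 66.3061, 97.1633, 47.0204, 66.3061, 251.4490, 792.0204
Sum = 1460.8571
Variance = 1460.8571/7 = 208.6939

Variance = 208.6939


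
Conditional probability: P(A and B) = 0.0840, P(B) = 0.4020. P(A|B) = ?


P(A|B) = 0.0840/0.4020 = 0.2090

P(A|B) = 0.2090


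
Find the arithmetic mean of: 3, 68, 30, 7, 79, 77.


Sum = 3 + 68 + 30 + 7 + 79 + 77 = 264
n = 6
Mean = 264/6 = 44.0000

Mean = 44.0000


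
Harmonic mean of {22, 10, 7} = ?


Sum of reciprocals = 1/22 + 1/10 + 1/7 = 0.288312
HM = 3/0.288312 = 10.4054

HM = 10.4054


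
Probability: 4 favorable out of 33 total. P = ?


P = 4/33 = 0.1212

P = 0.1212


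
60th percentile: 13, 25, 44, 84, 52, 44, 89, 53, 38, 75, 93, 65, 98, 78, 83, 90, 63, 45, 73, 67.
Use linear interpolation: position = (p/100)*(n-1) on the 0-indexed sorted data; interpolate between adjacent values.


Sorted: 13, 25, 38, 44, 44, 45, 52, 53, 63, 65, 67, 73, 75, 78, 83, 84, 89, 90, 93, 98
n = 20
Index = 60/100 * 19 = 11.4000
Lower = data[11] = 73, Upper = data[12] = 75
P60 = 73 + 0.4000*(2) = 73.8000

P60 = 73.8000
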